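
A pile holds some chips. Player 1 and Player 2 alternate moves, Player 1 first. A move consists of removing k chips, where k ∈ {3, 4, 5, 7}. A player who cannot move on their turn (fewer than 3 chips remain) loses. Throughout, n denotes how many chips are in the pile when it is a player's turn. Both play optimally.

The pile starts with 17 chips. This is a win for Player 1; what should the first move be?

Positions with no move are L. A position that does have a move is losing for the player to move precisely when every available move leads to a winning position for the opponent. Fill in the labels:
n=0: no move → L
n=1: no move → L
n=2: no move → L
n=3: can move to 0, which is L ⇒ W
n=4: can move to 1, which is L ⇒ W
n=5: can move to 2, which is L ⇒ W
n=6: can move to 2, which is L ⇒ W
n=7: can move to 2, which is L ⇒ W
n=8: can move to 1, which is L ⇒ W
n=9: can move to 2, which is L ⇒ W
n=10: moves to 7(W), 6(W), 5(W), 3(W); every one is W ⇒ L
n=11: moves to 8(W), 7(W), 6(W), 4(W); every one is W ⇒ L
n=12: moves to 9(W), 8(W), 7(W), 5(W); every one is W ⇒ L
n=13: can move to 10, which is L ⇒ W
n=14: can move to 11, which is L ⇒ W
n=15: can move to 12, which is L ⇒ W
n=16: can move to 12, which is L ⇒ W
n=17: can move to 12, which is L ⇒ W
From 17, the L positions reachable in one move are: 12, 10. Any move reaching one of these is winning.

Remove 5, leaving 12.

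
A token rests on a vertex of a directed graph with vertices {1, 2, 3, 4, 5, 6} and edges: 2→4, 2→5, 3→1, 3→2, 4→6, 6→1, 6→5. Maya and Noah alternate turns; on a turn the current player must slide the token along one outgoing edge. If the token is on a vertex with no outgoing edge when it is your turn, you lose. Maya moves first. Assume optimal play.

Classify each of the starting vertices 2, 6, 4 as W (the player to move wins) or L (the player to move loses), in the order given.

Compute win/loss labels from the base case upward. A position with no move is L. Any other position is W if it can reach an L in one move, else L.
Every edge goes from a vertex to one that appears earlier in the order 1, 5, 6, 4, 2, 3, so processing vertices in that order labels each vertex after all of its successors.
1: no outgoing edge → L
5: no outgoing edge → L
6: can move to 5, which is L ⇒ W
4: the only move is to 6(W), a W ⇒ L
2: can move to 4, which is L ⇒ W
3: can move to 1, which is L ⇒ W

2: W, 6: W, 4: L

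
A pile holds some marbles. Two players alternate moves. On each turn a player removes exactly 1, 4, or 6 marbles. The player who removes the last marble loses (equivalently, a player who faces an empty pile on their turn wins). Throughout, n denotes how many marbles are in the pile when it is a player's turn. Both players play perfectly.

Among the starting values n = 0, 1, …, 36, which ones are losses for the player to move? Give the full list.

Classify positions by backward induction: terminal positions (no move available) are W. From any other position, the mover wins iff some move reaches an L.
n=0: no move; the opponent has just taken the last marble and therefore loses → W
n=1: →0(W) only, which is W, so L
n=2: →1(L), so W
n=3: →2(W) only, which is W, so L
n=4: →3(L), so W
n=5: →1(L), so W
n=6: →5(W), 2(W), 0(W) — all W, so L
n=7: →6(L), so W
n=8: →7(W), 4(W), 2(W) — all W, so L
n=9: →8(L), so W
n=10: →6(L), so W
n=11: →10(W), 7(W), 5(W) — all W, so L
n=12: →11(L), so W
n=13: →12(W), 9(W), 7(W) — all W, so L
n=14: →13(L), so W
n=15: →11(L), so W
n=16: →15(W), 12(W), 10(W) — all W, so L
n=17: →16(L), so W
n=18: →17(W), 14(W), 12(W) — all W, so L
n=19: →18(L), so W
n=20: →16(L), so W
n=21: →20(W), 17(W), 15(W) — all W, so L
n=22: →21(L), so W
n=23: →22(W), 19(W), 17(W) — all W, so L
n=24: →23(L), so W
n=25: →21(L), so W
n=26: →25(W), 22(W), 20(W) — all W, so L
n=27: →26(L), so W
n=28: →27(W), 24(W), 22(W) — all W, so L
n=29: →28(L), so W
n=30: →26(L), so W
n=31: →30(W), 27(W), 25(W) — all W, so L
n=32: →31(L), so W
n=33: →32(W), 29(W), 27(W) — all W, so L
n=34: →33(L), so W
n=35: →31(L), so W
n=36: →35(W), 32(W), 30(W) — all W, so L
The losing starting values of n are exactly the entries labelled L in this table (15 of them).

1, 3, 6, 8, 11, 13, 16, 18, 21, 23, 26, 28, 31, 33, 36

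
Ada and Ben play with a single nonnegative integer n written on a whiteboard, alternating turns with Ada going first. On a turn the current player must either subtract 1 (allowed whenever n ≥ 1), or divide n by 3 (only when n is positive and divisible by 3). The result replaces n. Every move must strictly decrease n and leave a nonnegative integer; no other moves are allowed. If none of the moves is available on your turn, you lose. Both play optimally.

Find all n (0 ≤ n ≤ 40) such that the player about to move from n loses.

0, 2, 4, 7, 9, 11, 13, 15, 17, 19, 22, 24, 26, 28, 30, 32, 34, 36, 38, 40

Work bottom-up. With no move the player to move loses. Otherwise the position is W if at least one move leads to an L position for the opponent, and L if every move leads to a W.
n=0: no move → L
n=1: can move to 0, which is L ⇒ W
n=2: the only move is to 1(W), a W ⇒ L
n=3: can move to 2, which is L ⇒ W
n=4: the only move is to 3(W), a W ⇒ L
n=5: can move to 4, which is L ⇒ W
n=6: can move to 2, which is L ⇒ W
n=7: the only move is to 6(W), a W ⇒ L
n=8: can move to 7, which is L ⇒ W
n=9: moves to 3(W), 8(W); every one is W ⇒ L
n=10: can move to 9, which is L ⇒ W
n=11: the only move is to 10(W), a W ⇒ L
n=12: can move to 4, which is L ⇒ W
n=13: the only move is to 12(W), a W ⇒ L
n=14: can move to 13, which is L ⇒ W
n=15: moves to 5(W), 14(W); every one is W ⇒ L
n=16: can move to 15, which is L ⇒ W
n=17: the only move is to 16(W), a W ⇒ L
n=18: can move to 17, which is L ⇒ W
n=19: the only move is to 18(W), a W ⇒ L
n=20: can move to 19, which is L ⇒ W
n=21: can move to 7, which is L ⇒ W
n=22: the only move is to 21(W), a W ⇒ L
n=23: can move to 22, which is L ⇒ W
n=24: moves to 8(W), 23(W); every one is W ⇒ L
n=25: can move to 24, which is L ⇒ W
n=26: the only move is to 25(W), a W ⇒ L
n=27: can move to 9, which is L ⇒ W
n=28: the only move is to 27(W), a W ⇒ L
n=29: can move to 28, which is L ⇒ W
n=30: moves to 10(W), 29(W); every one is W ⇒ L
n=31: can move to 30, which is L ⇒ W
n=32: the only move is to 31(W), a W ⇒ L
n=33: can move to 11, which is L ⇒ W
n=34: the only move is to 33(W), a W ⇒ L
n=35: can move to 34, which is L ⇒ W
n=36: moves to 12(W), 35(W); every one is W ⇒ L
n=37: can move to 36, which is L ⇒ W
n=38: the only move is to 37(W), a W ⇒ L
n=39: can move to 13, which is L ⇒ W
n=40: the only move is to 39(W), a W ⇒ L
The losing starting values of n are exactly the entries labelled L in this table (20 of them).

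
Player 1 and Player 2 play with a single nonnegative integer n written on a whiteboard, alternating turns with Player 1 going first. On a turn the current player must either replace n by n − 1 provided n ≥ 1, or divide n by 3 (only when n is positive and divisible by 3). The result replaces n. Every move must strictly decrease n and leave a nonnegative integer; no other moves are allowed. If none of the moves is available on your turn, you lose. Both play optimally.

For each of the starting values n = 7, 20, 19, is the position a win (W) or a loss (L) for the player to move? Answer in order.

7: L, 20: W, 19: L

Classify positions by backward induction: terminal positions (no move available) are L. From any other position, the mover wins iff some move reaches an L.
n=0: no move → L
n=1: can move to 0, which is L ⇒ W
n=2: the only move is to 1(W), a W ⇒ L
n=3: can move to 2, which is L ⇒ W
n=4: the only move is to 3(W), a W ⇒ L
n=5: can move to 4, which is L ⇒ W
n=6: can move to 2, which is L ⇒ W
n=7: the only move is to 6(W), a W ⇒ L
n=8: can move to 7, which is L ⇒ W
n=9: moves to 3(W), 8(W); every one is W ⇒ L
n=10: can move to 9, which is L ⇒ W
n=11: the only move is to 10(W), a W ⇒ L
n=12: can move to 4, which is L ⇒ W
n=13: the only move is to 12(W), a W ⇒ L
n=14: can move to 13, which is L ⇒ W
n=15: moves to 5(W), 14(W); every one is W ⇒ L
n=16: can move to 15, which is L ⇒ W
n=17: the only move is to 16(W), a W ⇒ L
n=18: can move to 17, which is L ⇒ W
n=19: the only move is to 18(W), a W ⇒ L
n=20: can move to 19, which is L ⇒ W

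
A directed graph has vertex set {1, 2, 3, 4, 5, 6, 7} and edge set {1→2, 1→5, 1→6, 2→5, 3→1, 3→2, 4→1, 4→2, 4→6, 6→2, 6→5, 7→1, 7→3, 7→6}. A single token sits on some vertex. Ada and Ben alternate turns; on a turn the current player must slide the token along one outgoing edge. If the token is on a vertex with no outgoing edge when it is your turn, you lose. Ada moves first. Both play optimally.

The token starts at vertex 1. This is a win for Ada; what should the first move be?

Move to 5.

Build the W/L table. Terminal = L. A non-terminal position is W if it has a move to some L; otherwise it is L.
Every edge goes from a vertex to one that appears earlier in the order 5, 2, 6, 1, 3, 7, 4, so processing vertices in that order labels each vertex after all of its successors.
5: no outgoing edge → L
2: W (go to 5, an L position)
6: W (go to 5, an L position)
1: W (go to 5, an L position)
3: L (options 1(W), 2(W) are all W)
7: W (go to 3, an L position)
4: L (options 1(W), 6(W), 2(W) are all W)
From 1, the L positions reachable in one move are: 5.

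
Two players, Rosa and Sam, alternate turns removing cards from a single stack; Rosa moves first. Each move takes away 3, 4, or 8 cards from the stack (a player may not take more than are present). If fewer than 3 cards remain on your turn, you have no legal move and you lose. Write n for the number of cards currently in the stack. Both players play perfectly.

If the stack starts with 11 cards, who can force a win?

Rosa wins.

Label each position W (a win for the player to move) or L (a loss). A position with no legal move is L; any other position is W exactly when some move reaches an L, and L when every move reaches a W.
n=0: no move → L
n=1: no move → L
n=2: no move → L
n=3: reaches L-position 0 → W
n=4: reaches L-position 1 → W
n=5: reaches L-position 2 → W
n=6: reaches L-position 2 → W
n=7: only reaches 4(W), 3(W), all W → L
n=8: reaches L-position 0 → W
n=9: reaches L-position 1 → W
n=10: reaches L-position 7 → W
n=11: reaches L-position 7 → W
The starting position 11 is W: Rosa should remove 4, leaving 7, handing over an L position.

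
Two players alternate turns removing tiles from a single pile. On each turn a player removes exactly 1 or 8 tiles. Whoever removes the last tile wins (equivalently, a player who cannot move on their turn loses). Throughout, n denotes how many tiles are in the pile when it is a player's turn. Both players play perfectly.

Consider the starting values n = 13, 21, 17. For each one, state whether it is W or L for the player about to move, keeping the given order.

13: L, 21: W, 17: W

Work bottom-up. With no move the player to move loses. Otherwise the position is W if at least one move leads to an L position for the opponent, and L if every move leads to a W.
n=0: no move → L
n=1: reaches L-position 0 → W
n=2: only reaches 1(W), which is W → L
n=3: reaches L-position 2 → W
n=4: only reaches 3(W), which is W → L
n=5: reaches L-position 4 → W
n=6: only reaches 5(W), which is W → L
n=7: reaches L-position 6 → W
n=8: reaches L-position 0 → W
n=9: only reaches 8(W), 1(W), all W → L
n=10: reaches L-position 9 → W
n=11: only reaches 10(W), 3(W), all W → L
n=12: reaches L-position 11 → W
n=13: only reaches 12(W), 5(W), all W → L
n=14: reaches L-position 13 → W
n=15: only reaches 14(W), 7(W), all W → L
n=16: reaches L-position 15 → W
n=17: reaches L-position 9 → W
n=18: only reaches 17(W), 10(W), all W → L
n=19: reaches L-position 18 → W
n=20: only reaches 19(W), 12(W), all W → L
n=21: reaches L-position 20 → W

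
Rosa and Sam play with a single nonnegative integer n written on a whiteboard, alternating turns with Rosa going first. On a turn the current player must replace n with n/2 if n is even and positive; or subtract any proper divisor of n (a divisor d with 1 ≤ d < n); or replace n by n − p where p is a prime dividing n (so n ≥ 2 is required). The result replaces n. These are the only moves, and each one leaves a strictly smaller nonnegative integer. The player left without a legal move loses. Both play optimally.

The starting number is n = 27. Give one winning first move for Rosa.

Positions with no move are L. A position that does have a move is losing for the player to move precisely when every available move leads to a winning position for the opponent. Fill in the labels:
n=0: no move → L
n=1: no move → L
n=2: W (go to 0, an L position)
n=3: W (go to 0, an L position)
n=4: L (options 2(W), 3(W) are all W)
n=5: W (go to 0, an L position)
n=6: W (go to 4, an L position)
n=7: W (go to 0, an L position)
n=8: W (go to 4, an L position)
n=9: L (options 6(W), 8(W) are all W)
n=10: W (go to 9, an L position)
n=11: W (go to 0, an L position)
n=12: W (go to 9, an L position)
n=13: W (go to 0, an L position)
n=14: L (options 7(W), 12(W), 13(W) are all W)
n=15: W (go to 14, an L position)
n=16: W (go to 14, an L position)
n=17: W (go to 0, an L position)
n=18: W (go to 9, an L position)
n=19: W (go to 0, an L position)
n=20: L (options 10(W), 15(W), 16(W), 18(W), 19(W) are all W)
n=21: W (go to 14, an L position)
n=22: W (go to 20, an L position)
n=23: W (go to 0, an L position)
n=24: W (go to 20, an L position)
n=25: W (go to 20, an L position)
n=26: L (options 13(W), 24(W), 25(W) are all W)
n=27: W (go to 26, an L position)
From 27, the L positions reachable in one move are: 26.

Move to 26.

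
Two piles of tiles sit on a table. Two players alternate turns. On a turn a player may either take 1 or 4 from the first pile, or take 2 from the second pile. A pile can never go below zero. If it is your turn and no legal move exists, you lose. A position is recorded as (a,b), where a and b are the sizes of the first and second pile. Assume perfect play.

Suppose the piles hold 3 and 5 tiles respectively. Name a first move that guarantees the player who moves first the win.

Move to (2,5).

Work bottom-up. With no move the player to move loses. Otherwise the position is W if at least one move leads to an L position for the opponent, and L if every move leads to a W.
No move ever increases a pile, so every position that can arise here has a ≤ 3 and b ≤ 5; it is enough to label the cells with 0 ≤ a ≤ 3 and 0 ≤ b ≤ 5.
Every move lowers a or b (never raises either), so fill the grid row by row in increasing a, and left to right within a row: each cell's successors are then already labelled.
      b=0  b=1  b=2  b=3  b=4  b=5
a=0:    L    L    W    W    L    L
a=1:    W    W    L    L    W    W
a=2:    L    L    W    W    L    L
a=3:    W    W    L    L    W    W
Cells with no legal move (terminal, hence L): (0,0), (0,1).
The remaining L cells, each justified by listing all of its moves:
(0,4): only reaches (0,2)(W), which is W → L
(0,5): only reaches (0,3)(W), which is W → L
(1,2): only reaches (0,2)(W), (1,0)(W), all W → L
(1,3): only reaches (0,3)(W), (1,1)(W), all W → L
(2,0): only reaches (1,0)(W), which is W → L
(2,1): only reaches (1,1)(W), which is W → L
(2,4): only reaches (1,4)(W), (2,2)(W), all W → L
(2,5): only reaches (1,5)(W), (2,3)(W), all W → L
(3,2): only reaches (2,2)(W), (3,0)(W), all W → L
(3,3): only reaches (2,3)(W), (3,1)(W), all W → L
Every other cell has at least one move into one of the L cells above, so it is W.
From (3,5), the L positions reachable in one move are: (2,5), (3,3). Any move reaching one of these is winning.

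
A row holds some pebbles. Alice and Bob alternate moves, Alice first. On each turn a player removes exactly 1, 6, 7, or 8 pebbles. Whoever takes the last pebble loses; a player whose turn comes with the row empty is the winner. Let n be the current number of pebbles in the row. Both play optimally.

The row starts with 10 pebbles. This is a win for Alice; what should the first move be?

Remove 7, leaving 3.

Work bottom-up. With no move the player to move wins. Otherwise the position is W if at least one move leads to an L position for the opponent, and L if every move leads to a W.
n=0: no move; the opponent has just taken the last pebble and therefore loses → W
n=1: →0(W) only, which is W, so L
n=2: →1(L), so W
n=3: →2(W) only, which is W, so L
n=4: →3(L), so W
n=5: →4(W) only, which is W, so L
n=6: →5(L), so W
n=7: →1(L), so W
n=8: →1(L), so W
n=9: →3(L), so W
n=10: →3(L), so W
From 10, the L positions reachable in one move are: 3.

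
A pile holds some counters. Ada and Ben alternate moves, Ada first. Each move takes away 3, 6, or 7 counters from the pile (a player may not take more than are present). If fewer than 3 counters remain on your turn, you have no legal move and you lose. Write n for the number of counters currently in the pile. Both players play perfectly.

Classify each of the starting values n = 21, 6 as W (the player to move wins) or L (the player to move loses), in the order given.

Build the W/L table. Terminal = L. A non-terminal position is W if it has a move to some L; otherwise it is L.
n=0: no move → L
n=1: no move → L
n=2: no move → L
n=3: →0(L), so W
n=4: →1(L), so W
n=5: →2(L), so W
n=6: →0(L), so W
n=7: →1(L), so W
n=8: →2(L), so W
n=9: →2(L), so W
n=10: →7(W), 4(W), 3(W) — all W, so L
n=11: →8(W), 5(W), 4(W) — all W, so L
n=12: →9(W), 6(W), 5(W) — all W, so L
n=13: →10(L), so W
n=14: →11(L), so W
n=15: →12(L), so W
n=16: →10(L), so W
n=17: →11(L), so W
n=18: →12(L), so W
n=19: →12(L), so W
n=20: →17(W), 14(W), 13(W) — all W, so L
n=21: →18(W), 15(W), 14(W) — all W, so L

21: L, 6: W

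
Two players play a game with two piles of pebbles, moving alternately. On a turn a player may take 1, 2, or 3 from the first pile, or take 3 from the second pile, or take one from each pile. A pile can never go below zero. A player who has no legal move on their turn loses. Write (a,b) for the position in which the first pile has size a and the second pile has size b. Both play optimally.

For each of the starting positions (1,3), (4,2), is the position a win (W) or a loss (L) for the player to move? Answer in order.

(1,3): W, (4,2): L

Use the standard recursion: the mover loses at a terminal position; elsewhere, the mover wins exactly when some move hands the opponent an L position.
No move ever increases a pile, so every position that can arise here has a ≤ 4 and b ≤ 3; it is enough to label the cells with 0 ≤ a ≤ 4 and 0 ≤ b ≤ 3.
Every move lowers a or b (never raises either), so fill the grid row by row in increasing a, and left to right within a row: each cell's successors are then already labelled.
      b=0  b=1  b=2  b=3
a=0:    L    L    L    W
a=1:    W    W    W    W
a=2:    W    W    W    L
a=3:    W    W    W    W
a=4:    L    L    L    W
Cells with no legal move (terminal, hence L): (0,0), (0,1), (0,2).
The remaining L cells, each justified by listing all of its moves:
(2,3): L (options (1,3)(W), (0,3)(W), (2,0)(W), (1,2)(W) are all W)
(4,0): L (options (3,0)(W), (2,0)(W), (1,0)(W) are all W)
(4,1): L (options (3,1)(W), (2,1)(W), (1,1)(W), (3,0)(W) are all W)
(4,2): L (options (3,2)(W), (2,2)(W), (1,2)(W), (3,1)(W) are all W)
Every other cell has at least one move into one of the L cells above, so it is W.
(1,3): the move to (0,2) reaches an L cell, so W
(4,2): one of the L cells justified above, so L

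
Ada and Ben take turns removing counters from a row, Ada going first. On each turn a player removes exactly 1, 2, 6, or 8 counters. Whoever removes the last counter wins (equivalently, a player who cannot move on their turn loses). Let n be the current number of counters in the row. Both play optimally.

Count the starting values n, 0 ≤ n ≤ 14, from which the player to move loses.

5

Positions with no move are L. A position that does have a move is losing for the player to move precisely when every available move leads to a winning position for the opponent. Fill in the labels:
n=0: no move → L
n=1: →0(L), so W
n=2: →0(L), so W
n=3: →2(W), 1(W) — all W, so L
n=4: →3(L), so W
n=5: →3(L), so W
n=6: →0(L), so W
n=7: →6(W), 5(W), 1(W) — all W, so L
n=8: →7(L), so W
n=9: →7(L), so W
n=10: →9(W), 8(W), 4(W), 2(W) — all W, so L
n=11: →10(L), so W
n=12: →10(L), so W
n=13: →7(L), so W
n=14: →13(W), 12(W), 8(W), 6(W) — all W, so L
L entries with 0 ≤ n ≤ 14: n = 0, 3, 7, 10, 14; that makes 5.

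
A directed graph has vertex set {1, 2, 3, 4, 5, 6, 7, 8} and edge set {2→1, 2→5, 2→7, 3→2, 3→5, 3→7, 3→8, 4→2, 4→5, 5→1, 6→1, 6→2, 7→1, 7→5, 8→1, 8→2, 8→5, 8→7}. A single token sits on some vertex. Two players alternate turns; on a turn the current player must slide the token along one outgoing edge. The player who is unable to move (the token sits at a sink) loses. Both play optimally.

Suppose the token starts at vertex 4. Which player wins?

Use the standard recursion: the mover loses at a terminal position; elsewhere, the mover wins exactly when some move hands the opponent an L position.
Every edge goes from a vertex to one that appears earlier in the order 1, 5, 7, 2, 8, 6, 3, 4, so processing vertices in that order labels each vertex after all of its successors.
1: no outgoing edge → L
5: reaches L-position 1 → W
7: reaches L-position 1 → W
2: reaches L-position 1 → W
8: reaches L-position 1 → W
6: reaches L-position 1 → W
3: only reaches 8(W), 2(W), 7(W), 5(W), all W → L
4: only reaches 2(W), 5(W), all W → L
Every move from 4 reaches a W position, so the mover loses.

The second player wins.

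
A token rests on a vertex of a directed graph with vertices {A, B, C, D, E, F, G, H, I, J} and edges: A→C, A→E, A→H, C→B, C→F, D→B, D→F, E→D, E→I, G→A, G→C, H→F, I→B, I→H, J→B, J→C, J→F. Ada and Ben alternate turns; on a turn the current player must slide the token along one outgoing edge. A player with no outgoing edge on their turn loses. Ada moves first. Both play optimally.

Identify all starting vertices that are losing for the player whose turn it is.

B, E, F, G

Label each position W (a win for the player to move) or L (a loss). A position with no legal move is L; any other position is W exactly when some move reaches an L, and L when every move reaches a W.
Every edge goes from a vertex to one that appears earlier in the order B, F, C, H, I, D, J, E, A, G, so processing vertices in that order labels each vertex after all of its successors.
B: no outgoing edge → L
F: no outgoing edge → L
C: can move to F, which is L ⇒ W
H: can move to F, which is L ⇒ W
I: can move to B, which is L ⇒ W
D: can move to F, which is L ⇒ W
J: can move to F, which is L ⇒ W
E: moves to D(W), I(W); every one is W ⇒ L
A: can move to E, which is L ⇒ W
G: moves to A(W), C(W); every one is W ⇒ L
Reading off the rows marked L gives the requested list; there are 4 such vertices.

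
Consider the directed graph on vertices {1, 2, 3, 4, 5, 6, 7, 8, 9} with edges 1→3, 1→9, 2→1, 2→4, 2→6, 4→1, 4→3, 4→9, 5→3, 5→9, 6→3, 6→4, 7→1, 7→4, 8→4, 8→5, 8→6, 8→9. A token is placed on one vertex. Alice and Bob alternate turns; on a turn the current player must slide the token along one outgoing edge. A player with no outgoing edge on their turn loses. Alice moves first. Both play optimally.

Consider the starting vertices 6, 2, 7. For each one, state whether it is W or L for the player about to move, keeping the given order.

6: W, 2: L, 7: L

Label each position W (a win for the player to move) or L (a loss). A position with no legal move is L; any other position is W exactly when some move reaches an L, and L when every move reaches a W.
Every edge goes from a vertex to one that appears earlier in the order 3, 9, 1, 5, 4, 6, 7, 2, 8, so processing vertices in that order labels each vertex after all of its successors.
3: no outgoing edge → L
9: no outgoing edge → L
1: reaches L-position 9 → W
5: reaches L-position 9 → W
4: reaches L-position 9 → W
6: reaches L-position 3 → W
7: only reaches 4(W), 1(W), all W → L
2: only reaches 6(W), 4(W), 1(W), all W → L
8: reaches L-position 9 → W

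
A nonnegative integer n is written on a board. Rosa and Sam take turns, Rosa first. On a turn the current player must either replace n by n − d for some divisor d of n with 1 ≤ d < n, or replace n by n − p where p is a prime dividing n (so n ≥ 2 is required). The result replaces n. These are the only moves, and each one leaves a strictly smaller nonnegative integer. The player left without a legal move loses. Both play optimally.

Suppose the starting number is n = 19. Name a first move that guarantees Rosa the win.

Classify positions by backward induction: terminal positions (no move available) are L. From any other position, the mover wins iff some move reaches an L.
n=0: no move → L
n=1: no move → L
n=2: reaches L-position 0 → W
n=3: reaches L-position 0 → W
n=4: only reaches 2(W), 3(W), all W → L
n=5: reaches L-position 0 → W
n=6: reaches L-position 4 → W
n=7: reaches L-position 0 → W
n=8: reaches L-position 4 → W
n=9: only reaches 6(W), 8(W), all W → L
n=10: reaches L-position 9 → W
n=11: reaches L-position 0 → W
n=12: reaches L-position 9 → W
n=13: reaches L-position 0 → W
n=14: only reaches 7(W), 12(W), 13(W), all W → L
n=15: reaches L-position 14 → W
n=16: reaches L-position 14 → W
n=17: reaches L-position 0 → W
n=18: reaches L-position 9 → W
n=19: reaches L-position 0 → W
From 19, the L positions reachable in one move are: 0.

Move to 0.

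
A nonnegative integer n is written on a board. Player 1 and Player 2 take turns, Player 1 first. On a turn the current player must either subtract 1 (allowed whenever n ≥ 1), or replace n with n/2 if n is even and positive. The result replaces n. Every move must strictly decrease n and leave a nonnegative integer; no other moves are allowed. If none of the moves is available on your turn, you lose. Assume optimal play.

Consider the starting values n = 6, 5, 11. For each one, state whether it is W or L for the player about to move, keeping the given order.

6: W, 5: L, 11: L

Positions with no move are L. A position that does have a move is losing for the player to move precisely when every available move leads to a winning position for the opponent. Fill in the labels:
n=0: no move → L
n=1: W (go to 0, an L position)
n=2: L (sole option 1(W) is W)
n=3: W (go to 2, an L position)
n=4: W (go to 2, an L position)
n=5: L (sole option 4(W) is W)
n=6: W (go to 5, an L position)
n=7: L (sole option 6(W) is W)
n=8: W (go to 7, an L position)
n=9: L (sole option 8(W) is W)
n=10: W (go to 5, an L position)
n=11: L (sole option 10(W) is W)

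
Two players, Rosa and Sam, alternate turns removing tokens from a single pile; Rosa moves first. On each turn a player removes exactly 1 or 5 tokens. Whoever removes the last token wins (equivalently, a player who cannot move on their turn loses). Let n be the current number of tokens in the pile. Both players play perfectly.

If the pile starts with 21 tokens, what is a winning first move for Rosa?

Use the standard recursion: the mover loses at a terminal position; elsewhere, the mover wins exactly when some move hands the opponent an L position.
n=0: no move → L
n=1: reaches L-position 0 → W
n=2: only reaches 1(W), which is W → L
n=3: reaches L-position 2 → W
n=4: only reaches 3(W), which is W → L
n=5: reaches L-position 4 → W
n=6: only reaches 5(W), 1(W), all W → L
n=7: reaches L-position 6 → W
n=8: only reaches 7(W), 3(W), all W → L
n=9: reaches L-position 8 → W
n=10: only reaches 9(W), 5(W), all W → L
n=11: reaches L-position 10 → W
n=12: only reaches 11(W), 7(W), all W → L
n=13: reaches L-position 12 → W
n=14: only reaches 13(W), 9(W), all W → L
n=15: reaches L-position 14 → W
n=16: only reaches 15(W), 11(W), all W → L
n=17: reaches L-position 16 → W
n=18: only reaches 17(W), 13(W), all W → L
n=19: reaches L-position 18 → W
n=20: only reaches 19(W), 15(W), all W → L
n=21: reaches L-position 20 → W
From 21, the L positions reachable in one move are: 20, 16. Any move reaching one of these is winning.

Remove 1, leaving 20.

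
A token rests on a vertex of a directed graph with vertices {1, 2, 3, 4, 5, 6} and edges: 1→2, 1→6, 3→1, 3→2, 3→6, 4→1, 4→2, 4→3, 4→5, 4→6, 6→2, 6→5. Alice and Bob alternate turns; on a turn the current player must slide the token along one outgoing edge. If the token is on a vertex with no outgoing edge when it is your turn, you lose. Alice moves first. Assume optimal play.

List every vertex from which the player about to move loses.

Positions with no move are L. A position that does have a move is losing for the player to move precisely when every available move leads to a winning position for the opponent. Fill in the labels:
Every edge goes from a vertex to one that appears earlier in the order 5, 2, 6, 1, 3, 4, so processing vertices in that order labels each vertex after all of its successors.
5: no outgoing edge → L
2: no outgoing edge → L
6: W (go to 2, an L position)
1: W (go to 2, an L position)
3: W (go to 2, an L position)
4: W (go to 2, an L position)
The losing starting vertices are exactly the entries labelled L in this table (2 of them).

2, 5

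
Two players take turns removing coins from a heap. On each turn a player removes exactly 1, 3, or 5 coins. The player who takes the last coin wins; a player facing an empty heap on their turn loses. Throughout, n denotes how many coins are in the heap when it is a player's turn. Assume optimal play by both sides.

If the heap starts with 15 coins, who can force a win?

The first player wins.

Classify positions by backward induction: terminal positions (no move available) are L. From any other position, the mover wins iff some move reaches an L.
n=0: no move → L
n=1: reaches L-position 0 → W
n=2: only reaches 1(W), which is W → L
n=3: reaches L-position 2 → W
n=4: only reaches 3(W), 1(W), all W → L
n=5: reaches L-position 4 → W
n=6: only reaches 5(W), 3(W), 1(W), all W → L
n=7: reaches L-position 6 → W
n=8: only reaches 7(W), 5(W), 3(W), all W → L
n=9: reaches L-position 8 → W
n=10: only reaches 9(W), 7(W), 5(W), all W → L
n=11: reaches L-position 10 → W
n=12: only reaches 11(W), 9(W), 7(W), all W → L
n=13: reaches L-position 12 → W
n=14: only reaches 13(W), 11(W), 9(W), all W → L
n=15: reaches L-position 14 → W
From 15 the player to move can remove 1, leaving 14, reaching an L position.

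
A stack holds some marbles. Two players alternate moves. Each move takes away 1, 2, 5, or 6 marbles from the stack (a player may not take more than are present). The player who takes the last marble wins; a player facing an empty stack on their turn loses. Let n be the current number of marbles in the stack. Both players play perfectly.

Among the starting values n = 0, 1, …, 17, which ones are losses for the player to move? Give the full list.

Use the standard recursion: the mover loses at a terminal position; elsewhere, the mover wins exactly when some move hands the opponent an L position.
n=0: no move → L
n=1: reaches L-position 0 → W
n=2: reaches L-position 0 → W
n=3: only reaches 2(W), 1(W), all W → L
n=4: reaches L-position 3 → W
n=5: reaches L-position 3 → W
n=6: reaches L-position 0 → W
n=7: only reaches 6(W), 5(W), 2(W), 1(W), all W → L
n=8: reaches L-position 7 → W
n=9: reaches L-position 7 → W
n=10: only reaches 9(W), 8(W), 5(W), 4(W), all W → L
n=11: reaches L-position 10 → W
n=12: reaches L-position 10 → W
n=13: reaches L-position 7 → W
n=14: only reaches 13(W), 12(W), 9(W), 8(W), all W → L
n=15: reaches L-position 14 → W
n=16: reaches L-position 14 → W
n=17: only reaches 16(W), 15(W), 12(W), 11(W), all W → L
Reading off the rows marked L gives the requested list; there are 6 such values of n.

0, 3, 7, 10, 14, 17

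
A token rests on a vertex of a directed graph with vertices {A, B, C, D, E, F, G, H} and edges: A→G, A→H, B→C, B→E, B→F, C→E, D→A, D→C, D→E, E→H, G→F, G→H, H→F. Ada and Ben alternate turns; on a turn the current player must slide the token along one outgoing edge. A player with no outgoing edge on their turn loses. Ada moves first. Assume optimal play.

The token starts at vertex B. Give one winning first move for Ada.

Move to E.

Positions with no move are L. A position that does have a move is losing for the player to move precisely when every available move leads to a winning position for the opponent. Fill in the labels:
Every edge goes from a vertex to one that appears earlier in the order F, H, G, E, C, B, A, D, so processing vertices in that order labels each vertex after all of its successors.
F: no outgoing edge → L
H: can move to F, which is L ⇒ W
G: can move to F, which is L ⇒ W
E: the only move is to H(W), a W ⇒ L
C: can move to E, which is L ⇒ W
B: can move to E, which is L ⇒ W
A: moves to G(W), H(W); every one is W ⇒ L
D: can move to A, which is L ⇒ W
From B, the L positions reachable in one move are: E, F. Any move reaching one of these is winning.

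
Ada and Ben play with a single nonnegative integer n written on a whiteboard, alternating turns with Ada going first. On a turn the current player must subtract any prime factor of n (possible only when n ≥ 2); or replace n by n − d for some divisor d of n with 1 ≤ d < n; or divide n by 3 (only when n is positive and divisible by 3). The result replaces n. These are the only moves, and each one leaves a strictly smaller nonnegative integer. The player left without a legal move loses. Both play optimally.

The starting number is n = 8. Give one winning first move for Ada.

Move to 4.

Positions with no move are L. A position that does have a move is losing for the player to move precisely when every available move leads to a winning position for the opponent. Fill in the labels:
n=0: no move → L
n=1: no move → L
n=2: →0(L), so W
n=3: →0(L), so W
n=4: →2(W), 3(W) — all W, so L
n=5: →0(L), so W
n=6: →4(L), so W
n=7: →0(L), so W
n=8: →4(L), so W
From 8, the L positions reachable in one move are: 4.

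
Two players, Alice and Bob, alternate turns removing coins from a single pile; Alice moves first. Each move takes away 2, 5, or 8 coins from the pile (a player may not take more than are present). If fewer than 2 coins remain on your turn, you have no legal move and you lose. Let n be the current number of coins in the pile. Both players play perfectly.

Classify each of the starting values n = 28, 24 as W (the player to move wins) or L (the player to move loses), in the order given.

Work bottom-up. With no move the player to move loses. Otherwise the position is W if at least one move leads to an L position for the opponent, and L if every move leads to a W.
n=0: no move → L
n=1: no move → L
n=2: can move to 0, which is L ⇒ W
n=3: can move to 1, which is L ⇒ W
n=4: the only move is to 2(W), a W ⇒ L
n=5: can move to 0, which is L ⇒ W
n=6: can move to 4, which is L ⇒ W
n=7: moves to 5(W), 2(W); every one is W ⇒ L
n=8: can move to 0, which is L ⇒ W
n=9: can move to 7, which is L ⇒ W
n=10: moves to 8(W), 5(W), 2(W); every one is W ⇒ L
n=11: moves to 9(W), 6(W), 3(W); every one is W ⇒ L
n=12: can move to 10, which is L ⇒ W
n=13: can move to 11, which is L ⇒ W
n=14: moves to 12(W), 9(W), 6(W); every one is W ⇒ L
n=15: can move to 10, which is L ⇒ W
n=16: can move to 14, which is L ⇒ W
n=17: moves to 15(W), 12(W), 9(W); every one is W ⇒ L
n=18: can move to 10, which is L ⇒ W
n=19: can move to 17, which is L ⇒ W
n=20: moves to 18(W), 15(W), 12(W); every one is W ⇒ L
n=21: moves to 19(W), 16(W), 13(W); every one is W ⇒ L
n=22: can move to 20, which is L ⇒ W
n=23: can move to 21, which is L ⇒ W
n=24: moves to 22(W), 19(W), 16(W); every one is W ⇒ L
n=25: can move to 20, which is L ⇒ W
n=26: can move to 24, which is L ⇒ W
n=27: moves to 25(W), 22(W), 19(W); every one is W ⇒ L
n=28: can move to 20, which is L ⇒ W

28: W, 24: L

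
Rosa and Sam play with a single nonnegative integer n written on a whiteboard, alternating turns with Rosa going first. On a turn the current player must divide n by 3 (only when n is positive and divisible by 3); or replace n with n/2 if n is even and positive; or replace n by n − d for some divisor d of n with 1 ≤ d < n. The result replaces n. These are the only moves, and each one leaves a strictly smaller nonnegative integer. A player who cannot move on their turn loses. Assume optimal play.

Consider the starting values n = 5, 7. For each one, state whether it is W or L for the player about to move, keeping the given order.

5: W, 7: L

Use the standard recursion: the mover loses at a terminal position; elsewhere, the mover wins exactly when some move hands the opponent an L position.
n=0: no move → L
n=1: no move → L
n=2: reaches L-position 1 → W
n=3: reaches L-position 1 → W
n=4: only reaches 2(W), 3(W), all W → L
n=5: reaches L-position 4 → W
n=6: reaches L-position 4 → W
n=7: only reaches 6(W), which is W → L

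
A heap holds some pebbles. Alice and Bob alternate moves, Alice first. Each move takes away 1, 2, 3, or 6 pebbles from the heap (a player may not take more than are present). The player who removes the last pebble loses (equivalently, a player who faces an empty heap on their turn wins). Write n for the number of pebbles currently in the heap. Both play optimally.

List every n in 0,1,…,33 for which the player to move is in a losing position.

1, 5, 9, 13, 17, 21, 25, 29, 33

Positions with no move are W. A position that does have a move is losing for the player to move precisely when every available move leads to a winning position for the opponent. Fill in the labels:
n=0: no move; the opponent has just taken the last pebble and therefore loses → W
n=1: only reaches 0(W), which is W → L
n=2: reaches L-position 1 → W
n=3: reaches L-position 1 → W
n=4: reaches L-position 1 → W
n=5: only reaches 4(W), 3(W), 2(W), all W → L
n=6: reaches L-position 5 → W
n=7: reaches L-position 5 → W
n=8: reaches L-position 5 → W
n=9: only reaches 8(W), 7(W), 6(W), 3(W), all W → L
n=10: reaches L-position 9 → W
n=11: reaches L-position 9 → W
n=12: reaches L-position 9 → W
n=13: only reaches 12(W), 11(W), 10(W), 7(W), all W → L
n=14: reaches L-position 13 → W
n=15: reaches L-position 13 → W
n=16: reaches L-position 13 → W
n=17: only reaches 16(W), 15(W), 14(W), 11(W), all W → L
n=18: reaches L-position 17 → W
n=19: reaches L-position 17 → W
n=20: reaches L-position 17 → W
n=21: only reaches 20(W), 19(W), 18(W), 15(W), all W → L
n=22: reaches L-position 21 → W
n=23: reaches L-position 21 → W
n=24: reaches L-position 21 → W
n=25: only reaches 24(W), 23(W), 22(W), 19(W), all W → L
n=26: reaches L-position 25 → W
n=27: reaches L-position 25 → W
n=28: reaches L-position 25 → W
n=29: only reaches 28(W), 27(W), 26(W), 23(W), all W → L
n=30: reaches L-position 29 → W
n=31: reaches L-position 29 → W
n=32: reaches L-position 29 → W
n=33: only reaches 32(W), 31(W), 30(W), 27(W), all W → L
The losing starting values of n are exactly the entries labelled L in this table (9 of them).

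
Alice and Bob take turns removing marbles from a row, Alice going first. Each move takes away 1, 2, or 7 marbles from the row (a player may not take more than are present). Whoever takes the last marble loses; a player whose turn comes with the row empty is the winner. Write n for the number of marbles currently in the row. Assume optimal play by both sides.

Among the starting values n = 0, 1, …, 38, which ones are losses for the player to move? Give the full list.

1, 4, 7, 10, 13, 16, 19, 22, 25, 28, 31, 34, 37

Compute win/loss labels from the base case upward. A position with no move is W. Any other position is W if it can reach an L in one move, else L.
n=0: no move; the opponent has just taken the last marble and therefore loses → W
n=1: L (sole option 0(W) is W)
n=2: W (go to 1, an L position)
n=3: W (go to 1, an L position)
n=4: L (options 3(W), 2(W) are all W)
n=5: W (go to 4, an L position)
n=6: W (go to 4, an L position)
n=7: L (options 6(W), 5(W), 0(W) are all W)
n=8: W (go to 7, an L position)
n=9: W (go to 7, an L position)
n=10: L (options 9(W), 8(W), 3(W) are all W)
n=11: W (go to 10, an L position)
n=12: W (go to 10, an L position)
n=13: L (options 12(W), 11(W), 6(W) are all W)
n=14: W (go to 13, an L position)
n=15: W (go to 13, an L position)
n=16: L (options 15(W), 14(W), 9(W) are all W)
n=17: W (go to 16, an L position)
n=18: W (go to 16, an L position)
n=19: L (options 18(W), 17(W), 12(W) are all W)
n=20: W (go to 19, an L position)
n=21: W (go to 19, an L position)
n=22: L (options 21(W), 20(W), 15(W) are all W)
n=23: W (go to 22, an L position)
n=24: W (go to 22, an L position)
n=25: L (options 24(W), 23(W), 18(W) are all W)
n=26: W (go to 25, an L position)
n=27: W (go to 25, an L position)
n=28: L (options 27(W), 26(W), 21(W) are all W)
n=29: W (go to 28, an L position)
n=30: W (go to 28, an L position)
n=31: L (options 30(W), 29(W), 24(W) are all W)
n=32: W (go to 31, an L position)
n=33: W (go to 31, an L position)
n=34: L (options 33(W), 32(W), 27(W) are all W)
n=35: W (go to 34, an L position)
n=36: W (go to 34, an L position)
n=37: L (options 36(W), 35(W), 30(W) are all W)
n=38: W (go to 37, an L position)
The losing starting values of n are exactly the entries labelled L in this table (13 of them).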